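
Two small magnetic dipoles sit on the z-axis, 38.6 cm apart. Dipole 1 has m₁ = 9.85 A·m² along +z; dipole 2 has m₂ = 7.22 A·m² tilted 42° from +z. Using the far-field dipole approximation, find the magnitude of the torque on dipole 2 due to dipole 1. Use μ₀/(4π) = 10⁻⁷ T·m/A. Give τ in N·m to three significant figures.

τ ≈ 1.65×10⁻⁴ N·m

Dipole B is on the axis of dipole A, so B₁ there is axial: B₁ = (μ₀/4π)·2m₁/r³ along +z.
B₁ = 2(10⁻⁷)(9.85)/(0.386)³ = 3.425×10⁻⁵ T.
τ = m₂ B₁ sinθ.
τ = (7.22)(3.425×10⁻⁵)·sin42° = 1.655×10⁻⁴ N·m.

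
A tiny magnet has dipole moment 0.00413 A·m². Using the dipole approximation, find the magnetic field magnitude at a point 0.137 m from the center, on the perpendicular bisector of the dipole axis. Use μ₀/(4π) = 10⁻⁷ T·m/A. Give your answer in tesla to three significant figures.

In the equatorial plane B = (μ₀/4π)·m/r³ (half the axial value).
B = (10⁻⁷)·(0.00413) / (0.137)³ = 1.606×10⁻⁷ T.

B ≈ 1.61×10⁻⁷ T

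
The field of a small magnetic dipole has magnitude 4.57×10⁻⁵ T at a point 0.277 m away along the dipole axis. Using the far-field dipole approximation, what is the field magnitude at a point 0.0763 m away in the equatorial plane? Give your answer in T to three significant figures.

Dipole fields scale as 1/r³ in the far field.
The axial field is twice the equatorial field at the same r, so the geometry factor is 1/2.
B₂ = B₁ · (1/2) · (r₁/r₂)³ = 4.57×10⁻⁵ · 0.5 · (0.277/0.0763)³.
(r₁/r₂)³ = (3.63)³ = 47.85.
B₂ ≈ 0.001093 T.

B ≈ 0.00109 T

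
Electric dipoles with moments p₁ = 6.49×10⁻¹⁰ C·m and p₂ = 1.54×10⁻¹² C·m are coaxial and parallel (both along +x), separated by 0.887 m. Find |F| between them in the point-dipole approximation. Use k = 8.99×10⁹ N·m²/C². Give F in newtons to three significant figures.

On-axis field of dipole 1 at distance r: E = 2kp₁/r³. Force on dipole 2 is F = p₂·dE/dr (gradient along axis).
dE/dr = −6kp₁/r⁴, so |F| = 6kp₁p₂/r⁴ (attractive for aligned moments).
F = 6(8.99×10⁹)(6.49×10⁻¹⁰)(1.54×10⁻¹²)/(0.887)⁴ = 8.709×10⁻¹¹ N.

F ≈ 8.71×10⁻¹¹ N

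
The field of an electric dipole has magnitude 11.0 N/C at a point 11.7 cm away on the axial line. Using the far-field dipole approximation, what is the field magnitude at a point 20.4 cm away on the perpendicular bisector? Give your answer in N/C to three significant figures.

E ≈ 1.04 N/C

Dipole fields scale as 1/r³ in the far field.
The axial field is twice the equatorial field at the same r, so the geometry factor is 1/2.
E₂ = E₁ · (1/2) · (r₁/r₂)³ = 11.0 · 0.5 · (11.7/20.4)³.
(r₁/r₂)³ = (0.5735)³ = 0.1887.
E₂ ≈ 1.038 N/C.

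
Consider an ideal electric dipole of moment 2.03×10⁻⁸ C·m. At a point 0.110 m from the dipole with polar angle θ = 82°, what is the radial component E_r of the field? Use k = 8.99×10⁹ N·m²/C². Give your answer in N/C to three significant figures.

E_r ≈ 3.82×10⁴ N/C

For a dipole, E_r = (2kp cosθ)/r³.
kp/r³ = (8.99×10⁹)(2.03×10⁻⁸)/(0.110)³ = 1.371×10⁵ N/C.
E_r = 2·1.371×10⁵·cos82° = 3.816×10⁴ N/C.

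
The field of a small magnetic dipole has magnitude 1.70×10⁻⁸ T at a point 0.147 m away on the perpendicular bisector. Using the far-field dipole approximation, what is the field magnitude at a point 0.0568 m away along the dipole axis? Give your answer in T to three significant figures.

Dipole fields scale as 1/r³ in the far field.
The axial field is twice the equatorial field at the same r, so the geometry factor is 2/1.
B₂ = B₁ · (2/1) · (r₁/r₂)³ = 1.70×10⁻⁸ · 2 · (0.147/0.0568)³.
(r₁/r₂)³ = (2.588)³ = 17.33.
B₂ ≈ 5.894×10⁻⁷ T.

B ≈ 5.89×10⁻⁷ T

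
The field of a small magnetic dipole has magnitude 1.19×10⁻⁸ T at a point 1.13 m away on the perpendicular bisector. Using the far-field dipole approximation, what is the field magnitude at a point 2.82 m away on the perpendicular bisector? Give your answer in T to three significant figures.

Dipole fields scale as 1/r³ in the far field; the geometry is the same at both points.
B₂ = B₁ · (r₁/r₂)³ = 1.19×10⁻⁸ · (1.13/2.82)³.
(r₁/r₂)³ = (0.4007)³ = 0.06434.
B₂ ≈ 7.657×10⁻¹⁰ T.

B ≈ 7.66×10⁻¹⁰ T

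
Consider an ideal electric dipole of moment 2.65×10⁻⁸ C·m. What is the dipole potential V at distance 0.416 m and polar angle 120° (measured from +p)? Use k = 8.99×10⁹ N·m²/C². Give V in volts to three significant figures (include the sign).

V ≈ -688 V

The dipole potential is V = kp cosθ / r².
V = (8.99×10⁹)(2.65×10⁻⁸)·cos120° / (0.416)² = -688.3 V.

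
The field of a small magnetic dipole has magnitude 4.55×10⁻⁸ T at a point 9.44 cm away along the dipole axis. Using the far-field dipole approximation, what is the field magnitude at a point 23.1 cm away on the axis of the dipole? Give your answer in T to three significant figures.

B ≈ 3.11×10⁻⁹ T

Dipole fields scale as 1/r³ in the far field; the geometry is the same at both points.
B₂ = B₁ · (r₁/r₂)³ = 4.55×10⁻⁸ · (9.44/23.1)³.
(r₁/r₂)³ = (0.4087)³ = 0.06825.
B₂ ≈ 3.105×10⁻⁹ T.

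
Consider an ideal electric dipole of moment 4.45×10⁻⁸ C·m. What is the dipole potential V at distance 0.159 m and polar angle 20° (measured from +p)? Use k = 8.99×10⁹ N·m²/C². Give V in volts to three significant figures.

The dipole potential is V = kp cosθ / r².
V = (8.99×10⁹)(4.45×10⁻⁸)·cos20° / (0.159)² = 1.487×10⁴ V.

V ≈ 1.49×10⁴ V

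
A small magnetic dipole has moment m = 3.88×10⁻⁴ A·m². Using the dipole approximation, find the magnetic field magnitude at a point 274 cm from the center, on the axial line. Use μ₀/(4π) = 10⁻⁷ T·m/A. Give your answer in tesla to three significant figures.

B ≈ 3.77×10⁻¹² T

On axis B = (μ₀/4π)·2m/r³.
B = 2·(10⁻⁷)·(3.88×10⁻⁴) / (2.74)³ = 3.772×10⁻¹² T.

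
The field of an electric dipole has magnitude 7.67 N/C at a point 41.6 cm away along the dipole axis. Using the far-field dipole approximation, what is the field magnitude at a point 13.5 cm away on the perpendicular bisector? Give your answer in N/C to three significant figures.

Dipole fields scale as 1/r³ in the far field.
The axial field is twice the equatorial field at the same r, so the geometry factor is 1/2.
E₂ = E₁ · (1/2) · (r₁/r₂)³ = 7.67 · 0.5 · (41.6/13.5)³.
(r₁/r₂)³ = (3.081)³ = 29.26.
E₂ ≈ 112.2 N/C.

E ≈ 112 N/C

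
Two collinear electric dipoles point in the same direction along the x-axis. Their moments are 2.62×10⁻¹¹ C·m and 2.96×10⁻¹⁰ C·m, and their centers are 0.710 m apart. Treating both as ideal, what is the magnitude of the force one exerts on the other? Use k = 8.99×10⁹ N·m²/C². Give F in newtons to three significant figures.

On-axis field of dipole 1 at distance r: E = 2kp₁/r³. Force on dipole 2 is F = p₂·dE/dr (gradient along axis).
dE/dr = −6kp₁/r⁴, so |F| = 6kp₁p₂/r⁴ (attractive for aligned moments).
F = 6(8.99×10⁹)(2.62×10⁻¹¹)(2.96×10⁻¹⁰)/(0.710)⁴ = 1.646×10⁻⁹ N.

F ≈ 1.65×10⁻⁹ N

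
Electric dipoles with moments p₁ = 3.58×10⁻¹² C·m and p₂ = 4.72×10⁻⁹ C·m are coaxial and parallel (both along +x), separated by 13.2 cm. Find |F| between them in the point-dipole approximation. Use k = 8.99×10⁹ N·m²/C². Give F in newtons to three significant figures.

F ≈ 3.00×10⁻⁶ N

On-axis field of dipole 1 at distance r: E = 2kp₁/r³. Force on dipole 2 is F = p₂·dE/dr (gradient along axis).
dE/dr = −6kp₁/r⁴, so |F| = 6kp₁p₂/r⁴ (attractive for aligned moments).
F = 6(8.99×10⁹)(3.58×10⁻¹²)(4.72×10⁻⁹)/(0.132)⁴ = 3.002×10⁻⁶ N.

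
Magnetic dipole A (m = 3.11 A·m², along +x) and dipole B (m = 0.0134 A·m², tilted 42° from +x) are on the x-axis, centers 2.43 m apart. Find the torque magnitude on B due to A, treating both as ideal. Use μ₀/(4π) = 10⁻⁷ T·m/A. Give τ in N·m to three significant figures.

Dipole B is on the axis of dipole A, so B₁ there is axial: B₁ = (μ₀/4π)·2m₁/r³ along +x.
B₁ = 2(10⁻⁷)(3.11)/(2.43)³ = 4.335×10⁻⁸ T.
τ = m₂ B₁ sinθ.
τ = (0.0134)(4.335×10⁻⁸)·sin42° = 3.887×10⁻¹⁰ N·m.

τ ≈ 3.89×10⁻¹⁰ N·m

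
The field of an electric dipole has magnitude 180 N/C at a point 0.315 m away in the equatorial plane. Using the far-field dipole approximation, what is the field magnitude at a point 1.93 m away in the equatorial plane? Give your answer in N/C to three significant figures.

E ≈ 0.783 N/C

Dipole fields scale as 1/r³ in the far field; the geometry is the same at both points.
E₂ = E₁ · (r₁/r₂)³ = 180 · (0.315/1.93)³.
(r₁/r₂)³ = (0.1632)³ = 0.004348.
E₂ ≈ 0.7826 N/C.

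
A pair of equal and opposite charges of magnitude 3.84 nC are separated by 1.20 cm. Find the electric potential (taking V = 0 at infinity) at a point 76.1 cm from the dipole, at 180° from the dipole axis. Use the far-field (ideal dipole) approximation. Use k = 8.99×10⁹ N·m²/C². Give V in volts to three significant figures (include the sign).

Dipole moment p = qd = (3.84×10⁻⁹ C)(0.0120 m) = 4.608×10⁻¹¹ C·m.
The dipole potential is V = kp cosθ / r².
V = (8.99×10⁹)(4.608×10⁻¹¹)·cos180° / (0.761)² = -0.7153 V.

V ≈ -0.715 V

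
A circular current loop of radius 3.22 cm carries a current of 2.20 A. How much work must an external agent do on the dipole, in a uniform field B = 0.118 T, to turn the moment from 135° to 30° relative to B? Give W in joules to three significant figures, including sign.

W ≈ -0.00133 J

Magnetic moment m = IA = Iπa² = (2.20)·π·(0.0322)² = 0.007166 A·m².
W_ext = ΔU = −mB cosθ₂ + mB cosθ₁ = mB(cosθ₁ − cosθ₂).
W = (0.007166)(0.118)·(cos135° − cos30°) = (8.456×10⁻⁴)·(-1.5731) = -0.001330 J.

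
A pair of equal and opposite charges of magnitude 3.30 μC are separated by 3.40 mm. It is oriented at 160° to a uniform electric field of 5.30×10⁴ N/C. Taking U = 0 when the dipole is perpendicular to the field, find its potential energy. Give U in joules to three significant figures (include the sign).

Dipole moment p = qd = (3.30×10⁻⁶ C)(0.00340 m) = 1.122×10⁻⁸ C·m.
U = −p·E = −pE cosθ.
U = −(1.122×10⁻⁸)(5.30×10⁴)·cos160° = 5.588×10⁻⁴ J.

U ≈ 5.59×10⁻⁴ J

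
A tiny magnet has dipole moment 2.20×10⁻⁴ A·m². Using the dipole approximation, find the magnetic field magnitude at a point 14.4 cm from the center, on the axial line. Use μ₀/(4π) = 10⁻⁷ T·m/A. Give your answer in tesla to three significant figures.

B ≈ 1.47×10⁻⁸ T

On axis B = (μ₀/4π)·2m/r³.
B = 2·(10⁻⁷)·(2.20×10⁻⁴) / (0.144)³ = 1.474×10⁻⁸ T.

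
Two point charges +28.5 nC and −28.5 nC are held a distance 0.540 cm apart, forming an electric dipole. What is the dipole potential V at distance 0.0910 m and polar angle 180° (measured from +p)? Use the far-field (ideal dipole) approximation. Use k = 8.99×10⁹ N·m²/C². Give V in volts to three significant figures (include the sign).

Dipole moment p = qd = (2.85×10⁻⁸ C)(0.00540 m) = 1.539×10⁻¹⁰ C·m.
The dipole potential is V = kp cosθ / r².
V = (8.99×10⁹)(1.539×10⁻¹⁰)·cos180° / (0.0910)² = -167.1 V.

V ≈ -167 V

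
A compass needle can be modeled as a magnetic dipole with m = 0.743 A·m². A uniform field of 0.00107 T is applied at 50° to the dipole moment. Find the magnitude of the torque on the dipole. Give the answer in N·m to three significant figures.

τ ≈ 6.09×10⁻⁴ N·m

Torque on a magnetic dipole: τ = mB sinθ.
τ = (0.743)(0.00107)·sin50° = 6.090×10⁻⁴ N·m.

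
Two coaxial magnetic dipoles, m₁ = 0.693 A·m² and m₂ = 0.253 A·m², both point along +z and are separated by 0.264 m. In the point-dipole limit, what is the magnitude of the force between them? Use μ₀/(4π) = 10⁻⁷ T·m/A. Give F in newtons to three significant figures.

F ≈ 2.17×10⁻⁵ N

On-axis B of dipole 1: B = (μ₀/4π)·2m₁/r³. Force on dipole 2: F = m₂·dB/dr.
dB/dr = −(μ₀/4π)·6m₁/r⁴, so |F| = (μ₀/4π)·6m₁m₂/r⁴.
F = 6(10⁻⁷)(0.693)(0.253)/(0.264)⁴ = 2.166×10⁻⁵ N.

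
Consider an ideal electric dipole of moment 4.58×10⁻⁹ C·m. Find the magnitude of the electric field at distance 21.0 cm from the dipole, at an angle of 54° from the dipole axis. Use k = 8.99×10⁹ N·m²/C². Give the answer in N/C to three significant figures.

At angle θ the dipole field magnitude is E = (kp/r³)·√(1 + 3cos²θ).
kp/r³ = (8.99×10⁹)(4.58×10⁻⁹) / (0.210)³ = 4446 N/C.
√(1 + 3cos²54°) = √(1 + 3·0.3455) = √2.0365 ≈ 1.4271.
E ≈ 4446 × 1.427 = 6345 N/C.

E ≈ 6340 N/C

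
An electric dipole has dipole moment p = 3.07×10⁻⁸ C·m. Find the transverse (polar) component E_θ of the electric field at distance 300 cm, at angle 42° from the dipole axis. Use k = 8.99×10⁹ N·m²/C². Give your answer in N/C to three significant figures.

E_θ ≈ 6.84 N/C

For a dipole, E_θ = (kp sinθ)/r³.
kp/r³ = (8.99×10⁹)(3.07×10⁻⁸)/(3.00)³ = 10.22 N/C.
E_θ = 10.22·sin42° = 6.840 N/C.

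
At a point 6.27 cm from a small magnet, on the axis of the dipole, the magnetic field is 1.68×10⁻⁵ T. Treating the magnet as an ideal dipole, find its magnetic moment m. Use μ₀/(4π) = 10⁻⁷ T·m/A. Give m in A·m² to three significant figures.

On axis B = (μ₀/4π)·2m/r³, so m = Br³·4π/(μ₀·2).
m = (1.68×10⁻⁵)·(0.0627)³ / (2·10⁻⁷) = 0.02071 A·m².

m ≈ 0.0207 A·m²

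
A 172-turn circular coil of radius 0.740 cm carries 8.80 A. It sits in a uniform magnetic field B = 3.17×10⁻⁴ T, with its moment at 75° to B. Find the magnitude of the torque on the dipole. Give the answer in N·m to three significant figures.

τ ≈ 7.97×10⁻⁵ N·m

m = NIA = NIπa² = 172·(8.80)·π·(0.00740)² = 0.2604 A·m².
Torque on a magnetic dipole: τ = mB sinθ.
τ = (0.2604)(3.17×10⁻⁴)·sin75° = 7.973×10⁻⁵ N·m.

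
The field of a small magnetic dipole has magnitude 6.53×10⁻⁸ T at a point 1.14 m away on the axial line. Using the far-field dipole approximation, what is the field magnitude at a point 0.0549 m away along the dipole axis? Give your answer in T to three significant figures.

Dipole fields scale as 1/r³ in the far field; the geometry is the same at both points.
B₂ = B₁ · (r₁/r₂)³ = 6.53×10⁻⁸ · (1.14/0.0549)³.
(r₁/r₂)³ = (20.77)³ = 8954.
B₂ ≈ 5.847×10⁻⁴ T.

B ≈ 5.85×10⁻⁴ T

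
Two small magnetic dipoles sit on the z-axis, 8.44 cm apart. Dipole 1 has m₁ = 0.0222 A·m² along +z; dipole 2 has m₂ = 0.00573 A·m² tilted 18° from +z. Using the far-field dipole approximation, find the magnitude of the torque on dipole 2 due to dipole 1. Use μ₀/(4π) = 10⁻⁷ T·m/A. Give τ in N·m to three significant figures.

Dipole B is on the axis of dipole A, so B₁ there is axial: B₁ = (μ₀/4π)·2m₁/r³ along +z.
B₁ = 2(10⁻⁷)(0.0222)/(0.0844)³ = 7.385×10⁻⁶ T.
τ = m₂ B₁ sinθ.
τ = (0.00573)(7.385×10⁻⁶)·sin18° = 1.308×10⁻⁸ N·m.

τ ≈ 1.31×10⁻⁸ N·m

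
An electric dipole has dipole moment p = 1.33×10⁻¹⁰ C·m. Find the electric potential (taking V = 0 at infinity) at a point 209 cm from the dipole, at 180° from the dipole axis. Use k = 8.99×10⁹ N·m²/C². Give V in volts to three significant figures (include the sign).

V ≈ -0.274 V

The dipole potential is V = kp cosθ / r².
V = (8.99×10⁹)(1.33×10⁻¹⁰)·cos180° / (2.09)² = -0.2737 V.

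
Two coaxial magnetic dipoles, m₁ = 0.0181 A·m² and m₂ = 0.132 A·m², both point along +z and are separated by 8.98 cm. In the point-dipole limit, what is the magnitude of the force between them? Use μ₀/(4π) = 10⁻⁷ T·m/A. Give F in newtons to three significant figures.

On-axis B of dipole 1: B = (μ₀/4π)·2m₁/r³. Force on dipole 2: F = m₂·dB/dr.
dB/dr = −(μ₀/4π)·6m₁/r⁴, so |F| = (μ₀/4π)·6m₁m₂/r⁴.
F = 6(10⁻⁷)(0.0181)(0.132)/(0.0898)⁴ = 2.204×10⁻⁵ N.

F ≈ 2.20×10⁻⁵ N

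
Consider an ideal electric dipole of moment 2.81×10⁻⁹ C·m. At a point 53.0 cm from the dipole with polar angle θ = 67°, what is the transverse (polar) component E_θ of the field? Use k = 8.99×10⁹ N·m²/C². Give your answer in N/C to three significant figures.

E_θ ≈ 156 N/C

For a dipole, E_θ = (kp sinθ)/r³.
kp/r³ = (8.99×10⁹)(2.81×10⁻⁹)/(0.530)³ = 169.7 N/C.
E_θ = 169.7·sin67° = 156.2 N/C.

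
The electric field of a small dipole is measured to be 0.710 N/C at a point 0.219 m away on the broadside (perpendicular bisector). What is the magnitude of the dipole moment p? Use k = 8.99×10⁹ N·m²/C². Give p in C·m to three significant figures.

p ≈ 8.30×10⁻¹³ C·m

In the equatorial plane E = kp/r³, so p = Er³/(k).
p = (0.710)·(0.219)³ / (8.99×10⁹) = 8.295×10⁻¹³ C·m.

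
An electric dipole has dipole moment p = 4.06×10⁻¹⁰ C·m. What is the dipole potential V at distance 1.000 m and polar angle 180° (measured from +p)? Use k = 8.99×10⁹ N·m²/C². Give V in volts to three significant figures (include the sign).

The dipole potential is V = kp cosθ / r².
V = (8.99×10⁹)(4.06×10⁻¹⁰)·cos180° / (1.00)² = -3.650 V.

V ≈ -3.65 V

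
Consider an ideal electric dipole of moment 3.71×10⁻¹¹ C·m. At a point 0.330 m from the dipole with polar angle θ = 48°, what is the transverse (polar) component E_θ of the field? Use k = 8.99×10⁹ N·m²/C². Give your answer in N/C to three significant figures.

E_θ ≈ 6.90 N/C

For a dipole, E_θ = (kp sinθ)/r³.
kp/r³ = (8.99×10⁹)(3.71×10⁻¹¹)/(0.330)³ = 9.281 N/C.
E_θ = 9.281·sin48° = 6.897 N/C.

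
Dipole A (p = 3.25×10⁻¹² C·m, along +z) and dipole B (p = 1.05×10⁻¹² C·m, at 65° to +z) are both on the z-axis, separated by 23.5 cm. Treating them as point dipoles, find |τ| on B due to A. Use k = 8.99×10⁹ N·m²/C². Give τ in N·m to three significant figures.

τ ≈ 4.28×10⁻¹² N·m

The second dipole sits on the axis of the first, so the field there is axial: E₁ = 2kp₁/r³ along +z.
E₁ = 2(8.99×10⁹)(3.25×10⁻¹²)/(0.235)³ = 4.503 N/C.
Torque on the second dipole: τ = p₂ E₁ sinθ.
τ = (1.05×10⁻¹²)(4.503)·sin65° = 4.285×10⁻¹² N·m.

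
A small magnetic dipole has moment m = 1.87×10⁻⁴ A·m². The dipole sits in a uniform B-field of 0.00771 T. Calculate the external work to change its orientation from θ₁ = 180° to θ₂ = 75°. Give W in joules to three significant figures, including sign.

W ≈ -1.81×10⁻⁶ J

W_ext = ΔU = −mB cosθ₂ + mB cosθ₁ = mB(cosθ₁ − cosθ₂).
W = (1.87×10⁻⁴)(0.00771)·(cos180° − cos75°) = (1.442×10⁻⁶)·(-1.2588) = -1.815×10⁻⁶ J.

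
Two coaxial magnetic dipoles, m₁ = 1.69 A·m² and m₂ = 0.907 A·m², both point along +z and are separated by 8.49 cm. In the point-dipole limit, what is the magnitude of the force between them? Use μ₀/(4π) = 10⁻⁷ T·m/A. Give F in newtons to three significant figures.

On-axis B of dipole 1: B = (μ₀/4π)·2m₁/r³. Force on dipole 2: F = m₂·dB/dr.
dB/dr = −(μ₀/4π)·6m₁/r⁴, so |F| = (μ₀/4π)·6m₁m₂/r⁴.
F = 6(10⁻⁷)(1.69)(0.907)/(0.0849)⁴ = 0.01770 N.

F ≈ 0.0177 N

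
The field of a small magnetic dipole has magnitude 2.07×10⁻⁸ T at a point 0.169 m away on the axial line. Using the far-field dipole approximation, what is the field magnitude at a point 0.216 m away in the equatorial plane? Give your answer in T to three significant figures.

Dipole fields scale as 1/r³ in the far field.
The axial field is twice the equatorial field at the same r, so the geometry factor is 1/2.
B₂ = B₁ · (1/2) · (r₁/r₂)³ = 2.07×10⁻⁸ · 0.5 · (0.169/0.216)³.
(r₁/r₂)³ = (0.7824)³ = 0.479.
B₂ ≈ 4.957×10⁻⁹ T.

B ≈ 4.96×10⁻⁹ T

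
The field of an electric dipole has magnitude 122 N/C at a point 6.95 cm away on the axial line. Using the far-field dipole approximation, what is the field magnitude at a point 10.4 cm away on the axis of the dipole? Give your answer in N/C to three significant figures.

Dipole fields scale as 1/r³ in the far field; the geometry is the same at both points.
E₂ = E₁ · (r₁/r₂)³ = 122 · (6.95/10.4)³.
(r₁/r₂)³ = (0.6683)³ = 0.2984.
E₂ ≈ 36.41 N/C.

E ≈ 36.4 N/C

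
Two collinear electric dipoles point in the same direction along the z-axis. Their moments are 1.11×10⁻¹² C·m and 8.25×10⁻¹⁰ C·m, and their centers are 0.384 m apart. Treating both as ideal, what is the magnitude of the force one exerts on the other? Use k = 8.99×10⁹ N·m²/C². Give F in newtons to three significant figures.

F ≈ 2.27×10⁻⁹ N

On-axis field of dipole 1 at distance r: E = 2kp₁/r³. Force on dipole 2 is F = p₂·dE/dr (gradient along axis).
dE/dr = −6kp₁/r⁴, so |F| = 6kp₁p₂/r⁴ (attractive for aligned moments).
F = 6(8.99×10⁹)(1.11×10⁻¹²)(8.25×10⁻¹⁰)/(0.384)⁴ = 2.272×10⁻⁹ N.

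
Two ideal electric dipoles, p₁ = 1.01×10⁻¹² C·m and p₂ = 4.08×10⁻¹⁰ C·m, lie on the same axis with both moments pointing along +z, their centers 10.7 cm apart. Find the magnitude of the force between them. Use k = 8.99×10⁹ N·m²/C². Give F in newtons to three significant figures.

F ≈ 1.70×10⁻⁷ N

On-axis field of dipole 1 at distance r: E = 2kp₁/r³. Force on dipole 2 is F = p₂·dE/dr (gradient along axis).
dE/dr = −6kp₁/r⁴, so |F| = 6kp₁p₂/r⁴ (attractive for aligned moments).
F = 6(8.99×10⁹)(1.01×10⁻¹²)(4.08×10⁻¹⁰)/(0.107)⁴ = 1.696×10⁻⁷ N.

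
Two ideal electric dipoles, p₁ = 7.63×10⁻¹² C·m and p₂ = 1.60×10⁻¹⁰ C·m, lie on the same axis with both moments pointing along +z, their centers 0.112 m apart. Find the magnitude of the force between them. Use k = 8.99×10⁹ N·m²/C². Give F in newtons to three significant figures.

On-axis field of dipole 1 at distance r: E = 2kp₁/r³. Force on dipole 2 is F = p₂·dE/dr (gradient along axis).
dE/dr = −6kp₁/r⁴, so |F| = 6kp₁p₂/r⁴ (attractive for aligned moments).
F = 6(8.99×10⁹)(7.63×10⁻¹²)(1.60×10⁻¹⁰)/(0.112)⁴ = 4.185×10⁻⁷ N.

F ≈ 4.18×10⁻⁷ N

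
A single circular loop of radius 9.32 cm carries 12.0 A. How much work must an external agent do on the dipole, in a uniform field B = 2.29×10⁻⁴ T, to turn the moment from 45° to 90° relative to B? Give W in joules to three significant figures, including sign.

Magnetic moment m = IA = Iπa² = (12.0)·π·(0.0932)² = 0.3275 A·m².
W_ext = ΔU = −mB cosθ₂ + mB cosθ₁ = mB(cosθ₁ − cosθ₂).
W = (0.3275)(2.29×10⁻⁴)·(cos45° − cos90°) = (7.500×10⁻⁵)·(+0.7071) = 5.303×10⁻⁵ J.

W ≈ 5.30×10⁻⁵ J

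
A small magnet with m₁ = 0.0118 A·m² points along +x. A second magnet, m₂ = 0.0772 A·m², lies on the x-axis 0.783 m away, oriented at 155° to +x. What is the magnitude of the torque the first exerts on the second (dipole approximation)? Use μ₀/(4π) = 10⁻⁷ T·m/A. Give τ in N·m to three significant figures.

τ ≈ 1.60×10⁻¹⁰ N·m

Dipole B is on the axis of dipole A, so B₁ there is axial: B₁ = (μ₀/4π)·2m₁/r³ along +x.
B₁ = 2(10⁻⁷)(0.0118)/(0.783)³ = 4.916×10⁻⁹ T.
τ = m₂ B₁ sinθ.
τ = (0.0772)(4.916×10⁻⁹)·sin155° = 1.604×10⁻¹⁰ N·m.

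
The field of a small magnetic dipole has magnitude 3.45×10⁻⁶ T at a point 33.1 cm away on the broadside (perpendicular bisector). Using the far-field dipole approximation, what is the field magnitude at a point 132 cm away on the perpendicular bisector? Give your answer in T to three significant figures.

Dipole fields scale as 1/r³ in the far field; the geometry is the same at both points.
B₂ = B₁ · (r₁/r₂)³ = 3.45×10⁻⁶ · (33.1/132)³.
(r₁/r₂)³ = (0.2508)³ = 0.01577.
B₂ ≈ 5.440×10⁻⁸ T.

B ≈ 5.44×10⁻⁸ T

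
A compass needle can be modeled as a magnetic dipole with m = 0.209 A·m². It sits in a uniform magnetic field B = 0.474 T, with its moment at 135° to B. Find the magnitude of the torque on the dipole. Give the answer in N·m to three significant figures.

τ ≈ 0.0701 N·m

Torque on a magnetic dipole: τ = mB sinθ.
τ = (0.209)(0.474)·sin135° = 0.07005 N·m.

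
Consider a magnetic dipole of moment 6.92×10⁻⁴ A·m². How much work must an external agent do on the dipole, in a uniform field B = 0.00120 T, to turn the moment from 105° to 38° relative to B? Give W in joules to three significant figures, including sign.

W_ext = ΔU = −mB cosθ₂ + mB cosθ₁ = mB(cosθ₁ − cosθ₂).
W = (6.92×10⁻⁴)(0.00120)·(cos105° − cos38°) = (8.304×10⁻⁷)·(-1.0468) = -8.693×10⁻⁷ J.

W ≈ -8.69×10⁻⁷ J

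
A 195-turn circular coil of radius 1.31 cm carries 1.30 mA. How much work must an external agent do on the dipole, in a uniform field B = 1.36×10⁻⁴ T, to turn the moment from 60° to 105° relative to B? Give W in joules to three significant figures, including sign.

W ≈ 1.41×10⁻⁸ J

m = NIA = NIπa² = 195·(0.00130)·π·(0.0131)² = 1.367×10⁻⁴ A·m².
W_ext = ΔU = −mB cosθ₂ + mB cosθ₁ = mB(cosθ₁ − cosθ₂).
W = (1.367×10⁻⁴)(1.36×10⁻⁴)·(cos60° − cos105°) = (1.859×10⁻⁸)·(+0.7588) = 1.411×10⁻⁸ J.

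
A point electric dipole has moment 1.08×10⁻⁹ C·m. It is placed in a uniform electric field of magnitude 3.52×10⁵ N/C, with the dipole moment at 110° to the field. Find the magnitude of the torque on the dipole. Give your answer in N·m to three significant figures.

τ ≈ 3.57×10⁻⁴ N·m

Torque on an electric dipole: τ = pE sinθ.
τ = (1.08×10⁻⁹)(3.52×10⁵)·sin110° = 3.572×10⁻⁴ N·m.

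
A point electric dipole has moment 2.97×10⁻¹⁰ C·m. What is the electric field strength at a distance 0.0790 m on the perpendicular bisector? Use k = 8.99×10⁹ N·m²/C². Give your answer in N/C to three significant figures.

E ≈ 5420 N/C

On the perpendicular bisector E = kp/r³ (half the axial value at the same distance).
E = (8.99×10⁹)(2.97×10⁻¹⁰) / (0.0790)³ = 5415 N/C.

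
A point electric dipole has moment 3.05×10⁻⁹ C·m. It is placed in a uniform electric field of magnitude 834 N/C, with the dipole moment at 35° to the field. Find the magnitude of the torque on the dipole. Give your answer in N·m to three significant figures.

Torque on an electric dipole: τ = pE sinθ.
τ = (3.05×10⁻⁹)(834)·sin35° = 1.459×10⁻⁶ N·m.

τ ≈ 1.46×10⁻⁶ N·m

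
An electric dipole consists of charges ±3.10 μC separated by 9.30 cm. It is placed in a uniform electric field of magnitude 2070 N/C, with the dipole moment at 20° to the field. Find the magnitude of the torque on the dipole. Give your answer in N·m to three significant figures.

τ ≈ 2.04×10⁻⁴ N·m

Dipole moment p = qd = (3.10×10⁻⁶ C)(0.0930 m) = 2.883×10⁻⁷ C·m.
Torque on an electric dipole: τ = pE sinθ.
τ = (2.883×10⁻⁷)(2070)·sin20° = 2.041×10⁻⁴ N·m.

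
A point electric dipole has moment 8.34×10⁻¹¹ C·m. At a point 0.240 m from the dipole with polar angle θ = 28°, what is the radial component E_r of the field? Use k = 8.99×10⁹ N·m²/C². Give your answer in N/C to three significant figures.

E_r ≈ 95.8 N/C

For a dipole, E_r = (2kp cosθ)/r³.
kp/r³ = (8.99×10⁹)(8.34×10⁻¹¹)/(0.240)³ = 54.24 N/C.
E_r = 2·54.24·cos28° = 95.78 N/C.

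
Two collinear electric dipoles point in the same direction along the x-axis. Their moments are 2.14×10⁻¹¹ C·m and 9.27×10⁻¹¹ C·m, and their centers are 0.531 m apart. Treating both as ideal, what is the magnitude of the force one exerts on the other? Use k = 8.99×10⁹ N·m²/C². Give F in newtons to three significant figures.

F ≈ 1.35×10⁻⁹ N

On-axis field of dipole 1 at distance r: E = 2kp₁/r³. Force on dipole 2 is F = p₂·dE/dr (gradient along axis).
dE/dr = −6kp₁/r⁴, so |F| = 6kp₁p₂/r⁴ (attractive for aligned moments).
F = 6(8.99×10⁹)(2.14×10⁻¹¹)(9.27×10⁻¹¹)/(0.531)⁴ = 1.346×10⁻⁹ N.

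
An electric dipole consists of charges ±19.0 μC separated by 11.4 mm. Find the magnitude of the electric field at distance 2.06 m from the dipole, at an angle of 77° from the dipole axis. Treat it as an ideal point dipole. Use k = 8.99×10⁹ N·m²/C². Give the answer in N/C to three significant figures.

Dipole moment p = qd = (1.90×10⁻⁵ C)(0.0114 m) = 2.166×10⁻⁷ C·m.
At angle θ the dipole field magnitude is E = (kp/r³)·√(1 + 3cos²θ).
kp/r³ = (8.99×10⁹)(2.166×10⁻⁷) / (2.06)³ = 222.7 N/C.
√(1 + 3cos²77°) = √(1 + 3·0.0506) = √1.1518 ≈ 1.0732.
E ≈ 222.7 × 1.073 = 239.1 N/C.

E ≈ 239 N/C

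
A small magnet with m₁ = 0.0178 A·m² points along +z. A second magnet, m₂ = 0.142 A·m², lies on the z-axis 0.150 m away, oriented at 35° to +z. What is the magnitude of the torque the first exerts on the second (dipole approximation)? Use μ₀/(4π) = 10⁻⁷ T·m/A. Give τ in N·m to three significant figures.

Dipole B is on the axis of dipole A, so B₁ there is axial: B₁ = (μ₀/4π)·2m₁/r³ along +z.
B₁ = 2(10⁻⁷)(0.0178)/(0.150)³ = 1.055×10⁻⁶ T.
τ = m₂ B₁ sinθ.
τ = (0.142)(1.055×10⁻⁶)·sin35° = 8.591×10⁻⁸ N·m.

τ ≈ 8.59×10⁻⁸ N·m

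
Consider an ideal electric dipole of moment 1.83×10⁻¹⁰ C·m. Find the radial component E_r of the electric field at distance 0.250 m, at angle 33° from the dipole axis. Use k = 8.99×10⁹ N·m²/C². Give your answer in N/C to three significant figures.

E_r ≈ 177 N/C

For a dipole, E_r = (2kp cosθ)/r³.
kp/r³ = (8.99×10⁹)(1.83×10⁻¹⁰)/(0.250)³ = 105.3 N/C.
E_r = 2·105.3·cos33° = 176.6 N/C.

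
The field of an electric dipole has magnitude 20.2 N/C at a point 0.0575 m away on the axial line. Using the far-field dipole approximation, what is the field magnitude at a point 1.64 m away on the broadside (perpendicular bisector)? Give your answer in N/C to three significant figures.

E ≈ 4.35×10⁻⁴ N/C

Dipole fields scale as 1/r³ in the far field.
The axial field is twice the equatorial field at the same r, so the geometry factor is 1/2.
E₂ = E₁ · (1/2) · (r₁/r₂)³ = 20.2 · 0.5 · (0.0575/1.64)³.
(r₁/r₂)³ = (0.03506)³ = 4.31e-05.
E₂ ≈ 4.353×10⁻⁴ N/C.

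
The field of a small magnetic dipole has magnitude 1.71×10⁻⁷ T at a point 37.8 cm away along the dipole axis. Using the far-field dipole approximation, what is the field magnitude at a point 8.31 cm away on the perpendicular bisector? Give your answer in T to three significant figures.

B ≈ 8.05×10⁻⁶ T

Dipole fields scale as 1/r³ in the far field.
The axial field is twice the equatorial field at the same r, so the geometry factor is 1/2.
B₂ = B₁ · (1/2) · (r₁/r₂)³ = 1.71×10⁻⁷ · 0.5 · (37.8/8.31)³.
(r₁/r₂)³ = (4.549)³ = 94.12.
B₂ ≈ 8.047×10⁻⁶ T.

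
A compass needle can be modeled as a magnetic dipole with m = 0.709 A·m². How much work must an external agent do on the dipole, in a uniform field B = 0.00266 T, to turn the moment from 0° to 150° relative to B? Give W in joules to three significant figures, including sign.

W_ext = ΔU = −mB cosθ₂ + mB cosθ₁ = mB(cosθ₁ − cosθ₂).
W = (0.709)(0.00266)·(cos0° − cos150°) = (0.001886)·(+1.8660) = 0.003519 J.

W ≈ 0.00352 J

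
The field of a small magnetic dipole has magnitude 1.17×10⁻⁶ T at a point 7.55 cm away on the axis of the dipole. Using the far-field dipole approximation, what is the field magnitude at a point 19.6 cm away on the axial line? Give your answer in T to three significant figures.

B ≈ 6.69×10⁻⁸ T

Dipole fields scale as 1/r³ in the far field; the geometry is the same at both points.
B₂ = B₁ · (r₁/r₂)³ = 1.17×10⁻⁶ · (7.55/19.6)³.
(r₁/r₂)³ = (0.3852)³ = 0.05716.
B₂ ≈ 6.687×10⁻⁸ T.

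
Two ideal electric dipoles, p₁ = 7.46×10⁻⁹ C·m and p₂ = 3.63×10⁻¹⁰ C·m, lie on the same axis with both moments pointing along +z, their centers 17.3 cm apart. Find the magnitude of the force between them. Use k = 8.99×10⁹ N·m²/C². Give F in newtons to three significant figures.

F ≈ 1.63×10⁻⁴ N

On-axis field of dipole 1 at distance r: E = 2kp₁/r³. Force on dipole 2 is F = p₂·dE/dr (gradient along axis).
dE/dr = −6kp₁/r⁴, so |F| = 6kp₁p₂/r⁴ (attractive for aligned moments).
F = 6(8.99×10⁹)(7.46×10⁻⁹)(3.63×10⁻¹⁰)/(0.173)⁴ = 1.631×10⁻⁴ N.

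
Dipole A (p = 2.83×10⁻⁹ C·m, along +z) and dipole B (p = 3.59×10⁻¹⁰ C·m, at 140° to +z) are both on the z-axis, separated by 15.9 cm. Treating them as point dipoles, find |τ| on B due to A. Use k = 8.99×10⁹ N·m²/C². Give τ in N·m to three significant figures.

The second dipole sits on the axis of the first, so the field there is axial: E₁ = 2kp₁/r³ along +z.
E₁ = 2(8.99×10⁹)(2.83×10⁻⁹)/(0.159)³ = 1.266×10⁴ N/C.
Torque on the second dipole: τ = p₂ E₁ sinθ.
τ = (3.59×10⁻¹⁰)(1.266×10⁴)·sin140° = 2.921×10⁻⁶ N·m.

τ ≈ 2.92×10⁻⁶ N·m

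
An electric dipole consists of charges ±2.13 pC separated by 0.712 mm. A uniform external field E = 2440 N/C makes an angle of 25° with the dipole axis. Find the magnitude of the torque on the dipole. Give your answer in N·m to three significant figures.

Dipole moment p = qd = (2.13×10⁻¹² C)(7.12×10⁻⁴ m) = 1.517×10⁻¹⁵ C·m.
Torque on an electric dipole: τ = pE sinθ.
τ = (1.517×10⁻¹⁵)(2440)·sin25° = 1.564×10⁻¹² N·m.

τ ≈ 1.56×10⁻¹² N·m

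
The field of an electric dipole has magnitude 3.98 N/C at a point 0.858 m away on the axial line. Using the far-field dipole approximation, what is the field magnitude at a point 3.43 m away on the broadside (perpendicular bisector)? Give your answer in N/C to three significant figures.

Dipole fields scale as 1/r³ in the far field.
The axial field is twice the equatorial field at the same r, so the geometry factor is 1/2.
E₂ = E₁ · (1/2) · (r₁/r₂)³ = 3.98 · 0.5 · (0.858/3.43)³.
(r₁/r₂)³ = (0.2501)³ = 0.01565.
E₂ ≈ 0.03115 N/C.

E ≈ 0.0311 N/C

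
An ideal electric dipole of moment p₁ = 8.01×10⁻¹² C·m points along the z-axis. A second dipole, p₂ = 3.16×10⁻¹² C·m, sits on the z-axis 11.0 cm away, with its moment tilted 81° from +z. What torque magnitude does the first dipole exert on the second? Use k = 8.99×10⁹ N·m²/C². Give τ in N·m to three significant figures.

The second dipole sits on the axis of the first, so the field there is axial: E₁ = 2kp₁/r³ along +z.
E₁ = 2(8.99×10⁹)(8.01×10⁻¹²)/(0.110)³ = 108.2 N/C.
Torque on the second dipole: τ = p₂ E₁ sinθ.
τ = (3.16×10⁻¹²)(108.2)·sin81° = 3.377×10⁻¹⁰ N·m.

τ ≈ 3.38×10⁻¹⁰ N·m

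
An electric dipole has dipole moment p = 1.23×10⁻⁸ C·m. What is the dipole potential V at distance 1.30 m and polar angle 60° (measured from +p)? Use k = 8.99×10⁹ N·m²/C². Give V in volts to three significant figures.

The dipole potential is V = kp cosθ / r².
V = (8.99×10⁹)(1.23×10⁻⁸)·cos60° / (1.30)² = 32.72 V.

V ≈ 32.7 V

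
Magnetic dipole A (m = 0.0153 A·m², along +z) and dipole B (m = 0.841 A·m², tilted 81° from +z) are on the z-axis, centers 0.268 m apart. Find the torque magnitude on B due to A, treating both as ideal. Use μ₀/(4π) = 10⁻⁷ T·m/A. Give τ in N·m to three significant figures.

Dipole B is on the axis of dipole A, so B₁ there is axial: B₁ = (μ₀/4π)·2m₁/r³ along +z.
B₁ = 2(10⁻⁷)(0.0153)/(0.268)³ = 1.590×10⁻⁷ T.
τ = m₂ B₁ sinθ.
τ = (0.841)(1.590×10⁻⁷)·sin81° = 1.320×10⁻⁷ N·m.

τ ≈ 1.32×10⁻⁷ N·m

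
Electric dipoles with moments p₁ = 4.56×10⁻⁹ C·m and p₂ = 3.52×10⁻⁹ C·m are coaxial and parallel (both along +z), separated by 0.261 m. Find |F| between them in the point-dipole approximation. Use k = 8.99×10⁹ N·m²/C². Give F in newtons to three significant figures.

F ≈ 1.87×10⁻⁴ N

On-axis field of dipole 1 at distance r: E = 2kp₁/r³. Force on dipole 2 is F = p₂·dE/dr (gradient along axis).
dE/dr = −6kp₁/r⁴, so |F| = 6kp₁p₂/r⁴ (attractive for aligned moments).
F = 6(8.99×10⁹)(4.56×10⁻⁹)(3.52×10⁻⁹)/(0.261)⁴ = 1.866×10⁻⁴ N.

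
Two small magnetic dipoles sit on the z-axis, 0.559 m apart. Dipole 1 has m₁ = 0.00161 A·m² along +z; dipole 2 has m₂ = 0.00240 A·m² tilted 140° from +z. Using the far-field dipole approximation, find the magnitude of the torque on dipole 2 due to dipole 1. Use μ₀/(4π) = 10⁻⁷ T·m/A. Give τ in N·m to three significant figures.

Dipole B is on the axis of dipole A, so B₁ there is axial: B₁ = (μ₀/4π)·2m₁/r³ along +z.
B₁ = 2(10⁻⁷)(0.00161)/(0.559)³ = 1.843×10⁻⁹ T.
τ = m₂ B₁ sinθ.
τ = (0.00240)(1.843×10⁻⁹)·sin140° = 2.844×10⁻¹² N·m.

τ ≈ 2.84×10⁻¹² N·m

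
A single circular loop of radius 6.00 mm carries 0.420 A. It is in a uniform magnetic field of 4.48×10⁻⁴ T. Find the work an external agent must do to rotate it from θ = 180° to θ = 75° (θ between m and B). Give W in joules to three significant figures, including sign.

W ≈ -2.68×10⁻⁸ J

Magnetic moment m = IA = Iπa² = (0.420)·π·(0.00600)² = 4.75×10⁻⁵ A·m².
W_ext = ΔU = −mB cosθ₂ + mB cosθ₁ = mB(cosθ₁ − cosθ₂).
W = (4.75×10⁻⁵)(4.48×10⁻⁴)·(cos180° − cos75°) = (2.128×10⁻⁸)·(-1.2588) = -2.679×10⁻⁸ J.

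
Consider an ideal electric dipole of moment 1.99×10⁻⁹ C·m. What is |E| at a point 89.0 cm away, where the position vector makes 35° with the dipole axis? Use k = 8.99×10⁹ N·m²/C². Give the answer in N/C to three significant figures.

At angle θ the dipole field magnitude is E = (kp/r³)·√(1 + 3cos²θ).
kp/r³ = (8.99×10⁹)(1.99×10⁻⁹) / (0.890)³ = 25.38 N/C.
√(1 + 3cos²35°) = √(1 + 3·0.6710) = √3.0130 ≈ 1.7358.
E ≈ 25.38 × 1.736 = 44.05 N/C.

E ≈ 44.0 N/C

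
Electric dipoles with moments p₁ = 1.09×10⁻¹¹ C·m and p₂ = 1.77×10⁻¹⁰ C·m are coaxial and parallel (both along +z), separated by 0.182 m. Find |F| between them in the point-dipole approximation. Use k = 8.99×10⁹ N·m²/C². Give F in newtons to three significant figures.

On-axis field of dipole 1 at distance r: E = 2kp₁/r³. Force on dipole 2 is F = p₂·dE/dr (gradient along axis).
dE/dr = −6kp₁/r⁴, so |F| = 6kp₁p₂/r⁴ (attractive for aligned moments).
F = 6(8.99×10⁹)(1.09×10⁻¹¹)(1.77×10⁻¹⁰)/(0.182)⁴ = 9.485×10⁻⁸ N.

F ≈ 9.48×10⁻⁸ N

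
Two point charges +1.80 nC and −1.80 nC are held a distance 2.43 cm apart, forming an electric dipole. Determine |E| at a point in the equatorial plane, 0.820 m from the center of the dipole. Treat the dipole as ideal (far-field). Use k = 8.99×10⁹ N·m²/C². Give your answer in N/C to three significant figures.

Dipole moment p = qd = (1.80×10⁻⁹ C)(0.0243 m) = 4.374×10⁻¹¹ C·m.
In the equatorial plane E = kp/r³.
E = (8.99×10⁹)(4.374×10⁻¹¹) / (0.820)³ = 0.7132 N/C.

E ≈ 0.713 N/C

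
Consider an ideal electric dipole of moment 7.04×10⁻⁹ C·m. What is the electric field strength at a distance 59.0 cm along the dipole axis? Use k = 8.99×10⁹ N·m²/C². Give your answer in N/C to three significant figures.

On the dipole axis E = 2kp/r³.
E = 2·(8.99×10⁹)(7.04×10⁻⁹) / (0.590)³ = 616.3 N/C.

E ≈ 616 N/C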